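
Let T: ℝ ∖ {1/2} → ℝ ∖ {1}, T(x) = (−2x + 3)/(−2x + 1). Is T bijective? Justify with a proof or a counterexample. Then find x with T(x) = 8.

5/14

Suppose T(a) = T(b). Cross-multiplying: (−2a + 3)(−2b + 1) = (−2b + 3)(−2a + 1).
Expanding both sides and cancelling the symmetric terms leaves 4·(a − b) = 0. Since 4 ≠ 0, a = b. Thus T is injective.
For any y ≠ 1, solving y(−2x + 1) = −2x + 3 for x gives a well-defined x ≠ 1/2. So T is surjective.
Therefore T is bijective.
Solving T(x) = 8: cross-multiplying gives −2x + 3 = 8(−2x + 1), which rearranges to 14x = 5, so x = 5/14.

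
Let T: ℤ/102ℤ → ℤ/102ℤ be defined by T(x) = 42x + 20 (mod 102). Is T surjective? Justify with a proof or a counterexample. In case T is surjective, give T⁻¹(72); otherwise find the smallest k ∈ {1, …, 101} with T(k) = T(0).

17

Since gcd(42, 102) = 6, we have 42x ≡ 0 (mod 6) for all x, so T(x) ≡ 2 (mod 6).
But 0 ≢ 2 (mod 6), so 0 ∈ ℤ/102ℤ has no preimage. Thus T is not surjective.
Since T is not surjective, we find the least positive k with T(k) = T(0): this means 42k ≡ 0 (mod 102), i.e. 102 ∣ 42k. Since gcd(42, 102) = 6, dividing through by 6 this holds exactly when 17 ∣ 7k, and as gcd(7, 17) = 1, exactly when 17 ∣ k.
The smallest positive such k is 17.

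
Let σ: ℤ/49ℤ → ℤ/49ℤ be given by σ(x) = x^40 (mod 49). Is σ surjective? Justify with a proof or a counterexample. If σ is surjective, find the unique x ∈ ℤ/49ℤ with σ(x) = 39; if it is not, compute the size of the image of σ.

σ(0) = 0^40 = 0.
σ(7): Repeated squaring mod 49: 7^1 ≡ 7, 7^2 ≡ 7² = 49 ≡ 0, 7^4 ≡ 0² = 0, 7^8 ≡ 0² = 0, 7^16 ≡ 0² = 0, 7^32 ≡ 0² = 0. Since 40 = 32 + 8, 7^40 ≡ 0·0: 0·0 = 0. So 7^40 ≡ 0 (mod 49).
So σ(0) = σ(7) = 0 while 0 ≠ 7, hence σ is not injective.
A non-injective map from the 49-element set ℤ/49ℤ to itself takes at most 48 distinct values, so it cannot be surjective. Thus σ is not surjective.
Since σ is not surjective, we determine |image(σ)|. Computing x^40 mod 49 for each x (by repeated squaring, reducing mod 49 at every step), the values σ(0), σ(1), …, σ(48) are: 0, 1, 37, 11, 46, 2, 15, 0, 36, 23, 25, 32, 16, 29, 0, 22, 9, 39, 18, 30, 43, 0, 8, 44, 4, 4, 44, 8, 0, 43, 30, 18, 39, 9, 22, 0, 29, 16, 32, 25, 23, 36, 0, 15, 2, 46, 11, 37, 1.
The distinct values are {0, 1, 2, 4, 8, 9, 11, 15, 16, 18, 22, 23, 25, 29, 30, 32, 36, 37, 39, 43, 44, 46}; there are 22 of them.

22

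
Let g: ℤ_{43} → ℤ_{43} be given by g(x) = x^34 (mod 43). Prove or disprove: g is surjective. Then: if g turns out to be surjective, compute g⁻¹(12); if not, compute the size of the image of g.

22

g(21): Repeated squaring mod 43: 21^1 ≡ 21, 21^2 ≡ 21² = 441 ≡ 11, 21^4 ≡ 11² = 121 ≡ 35, 21^8 ≡ 35² = 1225 ≡ 21, 21^16 ≡ 21² = 441 ≡ 11, 21^32 ≡ 11² = 121 ≡ 35. Since 34 = 32 + 2, 21^34 ≡ 35·11: 35·11 = 385 ≡ 41. So 21^34 ≡ 41 (mod 43).
g(22): Repeated squaring mod 43: 22^1 ≡ 22, 22^2 ≡ 22² = 484 ≡ 11, 22^4 ≡ 11² = 121 ≡ 35, 22^8 ≡ 35² = 1225 ≡ 21, 22^16 ≡ 21² = 441 ≡ 11, 22^32 ≡ 11² = 121 ≡ 35. Since 34 = 32 + 2, 22^34 ≡ 35·11: 35·11 = 385 ≡ 41. So 22^34 ≡ 41 (mod 43).
So g(21) = g(22) = 41 while 21 ≠ 22, therefore g is not injective.
A non-injective map from the 43-element set ℤ_{43} to itself takes at most 42 distinct values, so it cannot be surjective. Hence g is not surjective.
Since g is not surjective, we determine |image(g)|. Computing x^34 mod 43 for each x (by repeated squaring, reducing mod 43 at every step), the values g(0), g(1), …, g(42) are: 0, 1, 21, 31, 11, 10, 6, 36, 16, 15, 38, 4, 40, 17, 25, 9, 35, 13, 14, 23, 24, 41, 41, 24, 23, 14, 13, 35, 9, 25, 17, 40, 4, 38, 15, 16, 36, 6, 10, 11, 31, 21, 1.
The distinct values are {0, 1, 4, 6, 9, 10, 11, 13, 14, 15, 16, 17, 21, 23, 24, 25, 31, 35, 36, 38, 40, 41}; there are 22 of them.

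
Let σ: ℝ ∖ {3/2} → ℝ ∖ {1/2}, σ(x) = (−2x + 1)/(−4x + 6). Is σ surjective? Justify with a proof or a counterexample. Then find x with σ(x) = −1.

7/6

For any y ≠ 1/2, solving y(−4x + 6) = −2x + 1 for x gives a well-defined x ≠ 3/2. So σ is surjective.
Solving σ(x) = −1: cross-multiplying gives −2x + 1 = −1(−4x + 6), which rearranges to −6x = −7, so x = 7/6.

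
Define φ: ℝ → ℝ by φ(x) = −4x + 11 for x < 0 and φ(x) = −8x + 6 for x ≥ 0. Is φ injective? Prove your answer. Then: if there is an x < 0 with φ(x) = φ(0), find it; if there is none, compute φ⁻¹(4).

Both pieces are strictly decreasing (slopes −4 and −8), so each is injective on its own interval.
The left piece maps (−∞, 0) onto (11, ∞); the right piece maps [0, ∞) onto (−∞, 6].
These images are disjoint, so no value is attained by both pieces. Thus φ is injective.
Because the two images are disjoint, no x < 0 has φ(x) = φ(0), so we compute φ⁻¹(4): 4 lies in (−∞, 6], so solve −8x + 6 = 4: x = (4 − 6)/(−8) = 1/4.

1/4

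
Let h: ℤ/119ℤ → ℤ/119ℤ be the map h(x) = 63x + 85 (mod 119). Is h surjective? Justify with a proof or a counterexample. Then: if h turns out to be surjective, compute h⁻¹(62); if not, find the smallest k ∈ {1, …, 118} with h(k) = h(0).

17

Since gcd(63, 119) = 7, we have 63x ≡ 0 (mod 7) for all x, so h(x) ≡ 1 (mod 7).
But 0 ≢ 1 (mod 7), so 0 ∈ ℤ/119ℤ has no preimage. Thus h is not surjective.
Since h is not surjective, we find the least positive k with h(k) = h(0): this means 63k ≡ 0 (mod 119), i.e. 119 ∣ 63k. Since gcd(63, 119) = 7, dividing through by 7 this holds exactly when 17 ∣ 9k, and as gcd(9, 17) = 1, exactly when 17 ∣ k.
The smallest positive such k is 17.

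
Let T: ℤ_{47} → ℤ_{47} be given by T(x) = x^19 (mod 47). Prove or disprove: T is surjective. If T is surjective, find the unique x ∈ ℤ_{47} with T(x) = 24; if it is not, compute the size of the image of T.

17

Since 47 is prime, the nonzero elements of ℤ_{47} form a cyclic group of order 46.
As gcd(19, 46) = 1, raising to the 19th power is a bijection on this group: if s^19 ≡ t^19 then (st^{−1})^19 = 1, and the only element of order dividing gcd(19, 46) = 1 is 1, so s = t.
With T(0) = 0 this makes T injective on all of ℤ_{47}, hence bijective (finite equal-size domain and codomain). In particular T is surjective.
Since T is surjective, we find the preimage of 24. The inverse of x ↦ x^19 on (ℤ_{47})^× is x ↦ x^17, because 19·17 = 323 = 7·46 + 1 ≡ 1 (mod 46) and x^{46} = 1 for x ≠ 0 (Fermat). So T⁻¹(24) = 24^17 mod 47.
Repeated squaring mod 47: 24^1 ≡ 24, 24^2 ≡ 24² = 576 ≡ 12, 24^4 ≡ 12² = 144 ≡ 3, 24^8 ≡ 3² = 9, 24^16 ≡ 9² = 81 ≡ 34. Since 17 = 16 + 1, 24^17 ≡ 34·24: 34·24 = 816 ≡ 17. So 24^17 ≡ 17 (mod 47).
Hence T⁻¹(24) = 17.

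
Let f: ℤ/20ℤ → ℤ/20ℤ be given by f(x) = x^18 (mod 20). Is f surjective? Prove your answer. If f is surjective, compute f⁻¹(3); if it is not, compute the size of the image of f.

6

f(4): Repeated squaring mod 20: 4^1 ≡ 4, 4^2 ≡ 4² = 16, 4^4 ≡ 16² = 256 ≡ 16, 4^8 ≡ 16² = 256 ≡ 16, 4^16 ≡ 16² = 256 ≡ 16. Since 18 = 16 + 2, 4^18 ≡ 16·16: 16·16 = 256 ≡ 16. So 4^18 ≡ 16 (mod 20).
f(6): Repeated squaring mod 20: 6^1 ≡ 6, 6^2 ≡ 6² = 36 ≡ 16, 6^4 ≡ 16² = 256 ≡ 16, 6^8 ≡ 16² = 256 ≡ 16, 6^16 ≡ 16² = 256 ≡ 16. Since 18 = 16 + 2, 6^18 ≡ 16·16: 16·16 = 256 ≡ 16. So 6^18 ≡ 16 (mod 20).
So f(4) = f(6) = 16 while 4 ≠ 6, hence f is not injective.
A non-injective map from the 20-element set ℤ/20ℤ to itself takes at most 19 distinct values, so it cannot be surjective. So f is not surjective.
Since f is not surjective, we determine |image(f)|. Computing x^18 mod 20 for each x (by repeated squaring, reducing mod 20 at every step), the values f(0), f(1), …, f(19) are: 0, 1, 4, 9, 16, 5, 16, 9, 4, 1, 0, 1, 4, 9, 16, 5, 16, 9, 4, 1.
The distinct values are {0, 1, 4, 5, 9, 16}; there are 6 of them.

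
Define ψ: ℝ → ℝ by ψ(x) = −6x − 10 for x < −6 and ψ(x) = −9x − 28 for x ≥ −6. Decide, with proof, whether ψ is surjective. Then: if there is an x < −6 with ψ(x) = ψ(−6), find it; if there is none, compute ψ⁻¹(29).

Both pieces are strictly decreasing (slopes −6 and −9), so each is injective on its own interval.
The left piece maps (−∞, −6) onto (26, ∞); the right piece maps [−6, ∞) onto (−∞, 26].
These images together cover ℝ, so ψ is surjective.
Because the two images are disjoint, no x < −6 has ψ(x) = ψ(−6), so we compute ψ⁻¹(29): 29 lies in (26, ∞), so solve −6x − 10 = 29: x = (29 + 10)/(−6) = −13/2.

-13/2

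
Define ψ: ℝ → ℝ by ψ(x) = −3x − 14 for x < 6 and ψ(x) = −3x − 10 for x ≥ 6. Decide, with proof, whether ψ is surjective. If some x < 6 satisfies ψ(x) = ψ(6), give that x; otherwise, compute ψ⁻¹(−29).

14/3

Both pieces are strictly decreasing (slopes −3 and −3), so each is injective on its own interval.
The left piece maps (−∞, 6) onto (−32, ∞); the right piece maps [6, ∞) onto (−∞, −28].
The union (−32, ∞) ∪ (−∞, −28] covers ℝ, so ψ is surjective.
For the follow-up: the images overlap, so an x < 6 with ψ(x) = ψ(6) exists. ψ(6) = −28; solving −3x − 14 = −28 for x < 6 gives x = (−28 + 14)/(−3) = 14/3.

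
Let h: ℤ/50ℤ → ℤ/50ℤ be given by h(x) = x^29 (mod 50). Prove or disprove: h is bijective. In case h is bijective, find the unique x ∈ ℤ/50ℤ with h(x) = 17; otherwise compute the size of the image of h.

42

h(0) = 0^29 = 0.
h(10): Repeated squaring mod 50: 10^1 ≡ 10, 10^2 ≡ 10² = 100 ≡ 0, 10^4 ≡ 0² = 0, 10^8 ≡ 0² = 0, 10^16 ≡ 0² = 0. Since 29 = 16 + 8 + 4 + 1, 10^29 ≡ 0·0·0·10: 0·0 = 0, then 0·0 = 0, then 0·10 = 0. So 10^29 ≡ 0 (mod 50).
So h(0) = h(10) = 0 while 0 ≠ 10, therefore h is not injective, hence not bijective.
Since h is not bijective, we determine |image(h)|. Computing x^29 mod 50 for each x (by repeated squaring, reducing mod 50 at every step), the values h(0), h(1), …, h(49) are: 0, 1, 12, 33, 44, 25, 46, 7, 28, 39, 0, 41, 2, 23, 34, 25, 36, 47, 18, 29, 0, 31, 42, 13, 24, 25, 26, 37, 8, 19, 0, 21, 32, 3, 14, 25, 16, 27, 48, 9, 0, 11, 22, 43, 4, 25, 6, 17, 38, 49.
The distinct values are {0, 1, 2, 3, 4, 6, 7, 8, 9, 11, 12, 13, 14, 16, 17, 18, 19, 21, 22, 23, 24, 25, 26, 27, 28, 29, 31, 32, 33, 34, 36, 37, 38, 39, 41, 42, 43, 44, 46, 47, 48, 49}; there are 42 of them.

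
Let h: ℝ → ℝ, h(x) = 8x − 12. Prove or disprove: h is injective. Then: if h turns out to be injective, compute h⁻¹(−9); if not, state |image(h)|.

3/8

Suppose h(x_1) = h(x_2). Then 8x_1 − 12 = 8x_2 − 12, therefore 8x_1 = 8x_2, hence x_1 = x_2.
So h is injective.
Since h is injective, we compute h⁻¹(−9) = (−9 + 12)/8 = 3/8.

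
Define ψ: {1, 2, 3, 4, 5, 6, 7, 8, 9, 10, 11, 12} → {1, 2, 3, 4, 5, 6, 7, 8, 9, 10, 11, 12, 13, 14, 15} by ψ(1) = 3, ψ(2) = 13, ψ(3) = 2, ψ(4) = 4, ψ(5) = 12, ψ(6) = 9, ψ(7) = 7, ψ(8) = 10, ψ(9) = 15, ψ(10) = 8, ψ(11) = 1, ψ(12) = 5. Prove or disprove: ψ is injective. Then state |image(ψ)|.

The values ψ(1), …, ψ(12) are 3, 13, 2, 4, 12, 9, 7, 10, 15, 8, 1, 5 — all distinct.
So ψ(a) = ψ(b) only when a = b, and ψ is injective.
The image of ψ is {1, 2, 3, 4, 5, 7, 8, 9, 10, 12, 13, 15}, which has 12 elements.

12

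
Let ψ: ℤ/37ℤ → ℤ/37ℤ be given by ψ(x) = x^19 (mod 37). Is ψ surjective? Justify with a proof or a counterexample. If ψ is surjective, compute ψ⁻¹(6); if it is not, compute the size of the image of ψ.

Since 37 is prime, the nonzero elements of ℤ/37ℤ form a cyclic group of order 36.
As gcd(19, 36) = 1, raising to the 19th power is a bijection on this group: if a^19 ≡ b^19 then (ab^{−1})^19 = 1, and the only element of order dividing gcd(19, 36) = 1 is 1, so a = b.
With ψ(0) = 0 this makes ψ injective on all of ℤ/37ℤ, hence bijective (finite equal-size domain and codomain). In particular ψ is surjective.
Since ψ is surjective, we find the preimage of 6. The inverse of x ↦ x^19 on (ℤ/37ℤ)^× is x ↦ x^19, because 19·19 = 361 = 10·36 + 1 ≡ 1 (mod 36) and x^{36} = 1 for x ≠ 0 (Fermat). So ψ⁻¹(6) = 6^19 mod 37.
Repeated squaring mod 37: 6^1 ≡ 6, 6^2 ≡ 6² = 36, 6^4 ≡ 36² = 1296 ≡ 1, 6^8 ≡ 1² = 1, 6^16 ≡ 1² = 1. Since 19 = 16 + 2 + 1, 6^19 ≡ 1·36·6: 1·36 = 36, then 36·6 = 216 ≡ 31. So 6^19 ≡ 31 (mod 37).
Hence ψ⁻¹(6) = 31.

31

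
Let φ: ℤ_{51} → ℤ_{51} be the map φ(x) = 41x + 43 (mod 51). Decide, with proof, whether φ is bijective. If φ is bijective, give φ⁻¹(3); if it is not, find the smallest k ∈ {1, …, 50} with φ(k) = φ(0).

By definition, injectivity means: for all s, t in the domain, φ(s) = φ(t) implies s = t.
If φ(s) = φ(t), then 41s ≡ 41t (mod 51). Because gcd(41, 51) = 1, we may cancel 41 to get s ≡ t (mod 51).
We now compute 41⁻¹ mod 51 explicitly. Euclid's algorithm: 51 = 1·41 + 10, 41 = 4·10 + 1; back-substituting gives 1 = 5·41 − 4·51, so 41⁻¹ ≡ 5 (mod 51).
For any y ∈ ℤ_{51}, x = 5(y − 43) mod 51 satisfies φ(x) = 41·5(y − 43) + 43 ≡ y (since 41·5 ≡ 1 mod 51). So every y has a preimage.
Hence φ is bijective.
Since φ is bijective, we find φ⁻¹(3): we need 41x ≡ 3 − 43 ≡ 11 (mod 51). Using 41⁻¹ = 5: x ≡ 5·11 = 55 = 1·51 + 4, so x = 4.
Check: φ(4) = 41·4 + 43 = 207 = 4·51 + 3 ≡ 3 (mod 51).

4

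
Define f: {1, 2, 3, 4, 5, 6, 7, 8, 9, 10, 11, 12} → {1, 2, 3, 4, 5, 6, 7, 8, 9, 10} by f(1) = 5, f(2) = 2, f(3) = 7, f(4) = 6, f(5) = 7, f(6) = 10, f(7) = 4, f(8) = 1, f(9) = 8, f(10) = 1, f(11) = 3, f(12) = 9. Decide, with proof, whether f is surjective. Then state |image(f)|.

10

Every element of the codomain has a preimage: 1 = f(8), 2 = f(2), 3 = f(11), 4 = f(7), 5 = f(1), 6 = f(4), 7 = f(3), 8 = f(9), 9 = f(12), 10 = f(6).
Hence f is surjective.
The image of f is {1, 2, 3, 4, 5, 6, 7, 8, 9, 10}, which has 10 elements.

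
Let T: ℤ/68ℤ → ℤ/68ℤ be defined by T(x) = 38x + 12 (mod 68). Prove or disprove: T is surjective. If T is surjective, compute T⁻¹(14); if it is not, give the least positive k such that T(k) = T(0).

34

Recall that surjectivity means every element of the codomain has a preimage under T.
Since gcd(38, 68) = 2, we have 38x ≡ 0 (mod 2) for all x, so T(x) ≡ 0 (mod 2).
But 1 ≢ 0 (mod 2), so 1 ∈ ℤ/68ℤ has no preimage. So T is not surjective.
Since T is not surjective, we find the least positive k with T(k) = T(0): this means 38k ≡ 0 (mod 68), i.e. 68 ∣ 38k. Since gcd(38, 68) = 2, dividing through by 2 this holds exactly when 34 ∣ 19k, and as gcd(19, 34) = 1, exactly when 34 ∣ k.
The smallest positive such k is 34.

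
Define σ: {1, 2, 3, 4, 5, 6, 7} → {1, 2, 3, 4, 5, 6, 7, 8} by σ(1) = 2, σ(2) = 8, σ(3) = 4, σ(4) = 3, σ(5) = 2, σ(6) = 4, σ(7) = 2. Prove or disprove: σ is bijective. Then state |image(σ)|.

4

σ(1) = 2 = σ(5) with 1 ≠ 5, so σ is not injective, hence not bijective.
The image of σ is {2, 3, 4, 8}, which has 4 elements.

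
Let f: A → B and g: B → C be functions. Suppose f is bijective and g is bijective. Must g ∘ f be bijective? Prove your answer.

Injectivity: if g(f(u)) = g(f(v)) then f(u) = f(v) (g injective) so u = v (f injective).
Surjectivity: for c ∈ C pick b with g(b) = c, then a with f(a) = b; then (g ∘ f)(a) = c.
Therefore g ∘ f is bijective.

bijective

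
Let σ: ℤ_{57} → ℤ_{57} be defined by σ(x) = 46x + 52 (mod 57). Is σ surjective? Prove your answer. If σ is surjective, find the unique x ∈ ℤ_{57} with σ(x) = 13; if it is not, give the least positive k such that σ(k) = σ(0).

45

Since gcd(46, 57) = 1, 46 is invertible modulo 57. Euclid's algorithm: 57 = 1·46 + 11, 46 = 4·11 + 2, 11 = 5·2 + 1; back-substituting gives 1 = 31·46 − 25·57, so 46⁻¹ ≡ 31 (mod 57).
For any y ∈ ℤ_{57}, x = 31(y − 52) mod 57 satisfies σ(x) = 46·31(y − 52) + 52 ≡ y (since 46·31 ≡ 1 mod 57). So every y has a preimage.
So σ is surjective.
Since σ is surjective, we compute σ⁻¹(13): solve 46x + 52 ≡ 13 (mod 57), i.e. 46x ≡ 18 (mod 57).
Multiplying by 46⁻¹ = 31 gives x ≡ 31·18 = 558 = 9·57 + 45 ≡ 45 (mod 57).
Check: σ(45) = 46·45 + 52 = 2122 = 37·57 + 13 ≡ 13 (mod 57).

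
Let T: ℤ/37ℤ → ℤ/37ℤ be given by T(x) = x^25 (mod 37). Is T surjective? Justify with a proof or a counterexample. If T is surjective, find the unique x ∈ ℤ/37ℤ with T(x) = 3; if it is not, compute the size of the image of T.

30

Since 37 is prime, the nonzero elements of ℤ/37ℤ form a cyclic group of order 36.
As gcd(25, 36) = 1, raising to the 25th power is a bijection on this group: if x_1^25 ≡ x_2^25 then (x_1x_2^{−1})^25 = 1, and the only element of order dividing gcd(25, 36) = 1 is 1, so x_1 = x_2.
With T(0) = 0 this makes T injective on all of ℤ/37ℤ, hence bijective (finite equal-size domain and codomain). In particular T is surjective.
Since T is surjective, we find the preimage of 3. The inverse of x ↦ x^25 on (ℤ/37ℤ)^× is x ↦ x^13, because 25·13 = 325 = 9·36 + 1 ≡ 1 (mod 36) and x^{36} = 1 for x ≠ 0 (Fermat). So T⁻¹(3) = 3^13 mod 37.
Repeated squaring mod 37: 3^1 ≡ 3, 3^2 ≡ 3² = 9, 3^4 ≡ 9² = 81 ≡ 7, 3^8 ≡ 7² = 49 ≡ 12. Since 13 = 8 + 4 + 1, 3^13 ≡ 12·7·3: 12·7 = 84 ≡ 10, then 10·3 = 30. So 3^13 ≡ 30 (mod 37).
Hence T⁻¹(3) = 30.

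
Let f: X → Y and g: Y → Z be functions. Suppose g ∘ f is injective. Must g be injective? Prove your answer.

No. Take X = {0, 1}, Y = {0, 1, 2, 3}, Z = {0, 1, 2, 3}, f(a) = a for each a ∈ X, and g(b) = 2 if b ∈ {2, 3} else g(b) = b.
Then g ∘ f = f is injective (X ⊂ Y and f is the inclusion), but g(2) = g(3) = 2 with 2 ≠ 3, so g is not injective.

not injective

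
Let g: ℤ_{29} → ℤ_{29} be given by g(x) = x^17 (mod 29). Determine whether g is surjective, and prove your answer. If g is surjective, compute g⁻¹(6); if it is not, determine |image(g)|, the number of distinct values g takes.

Since 29 is prime, the nonzero elements of ℤ_{29} form a cyclic group of order 28.
As gcd(17, 28) = 1, raising to the 17th power is a bijection on this group: if a^17 ≡ b^17 then (ab^{−1})^17 = 1, and the only element of order dividing gcd(17, 28) = 1 is 1, so a = b.
With g(0) = 0 this makes g injective on all of ℤ_{29}, hence bijective (finite equal-size domain and codomain). In particular g is surjective.
Since g is surjective, we find the preimage of 6. The inverse of x ↦ x^17 on (ℤ_{29})^× is x ↦ x^5, because 17·5 = 85 = 3·28 + 1 ≡ 1 (mod 28) and x^{28} = 1 for x ≠ 0 (Fermat). So g⁻¹(6) = 6^5 mod 29.
Repeated squaring mod 29: 6^1 ≡ 6, 6^2 ≡ 6² = 36 ≡ 7, 6^4 ≡ 7² = 49 ≡ 20. Since 5 = 4 + 1, 6^5 ≡ 20·6: 20·6 = 120 ≡ 4. So 6^5 ≡ 4 (mod 29).
Hence g⁻¹(6) = 4.

4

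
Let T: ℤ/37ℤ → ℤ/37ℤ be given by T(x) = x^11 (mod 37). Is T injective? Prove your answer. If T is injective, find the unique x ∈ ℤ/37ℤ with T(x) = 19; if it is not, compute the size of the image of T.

15

Since 37 is prime, the nonzero elements of ℤ/37ℤ form a cyclic group of order 36.
As gcd(11, 36) = 1, raising to the 11th power is a bijection on this group: if a^11 ≡ b^11 then (ab^{−1})^11 = 1, and the only element of order dividing gcd(11, 36) = 1 is 1, so a = b.
With T(0) = 0 this makes T injective on all of ℤ/37ℤ, hence bijective (finite equal-size domain and codomain). In particular T is injective.
Since T is injective, we find the preimage of 19. The inverse of x ↦ x^11 on (ℤ/37ℤ)^× is x ↦ x^23, because 11·23 = 253 = 7·36 + 1 ≡ 1 (mod 36) and x^{36} = 1 for x ≠ 0 (Fermat). So T⁻¹(19) = 19^23 mod 37.
Repeated squaring mod 37: 19^1 ≡ 19, 19^2 ≡ 19² = 361 ≡ 28, 19^4 ≡ 28² = 784 ≡ 7, 19^8 ≡ 7² = 49 ≡ 12, 19^16 ≡ 12² = 144 ≡ 33. Since 23 = 16 + 4 + 2 + 1, 19^23 ≡ 33·7·28·19: 33·7 = 231 ≡ 9, then 9·28 = 252 ≡ 30, then 30·19 = 570 ≡ 15. So 19^23 ≡ 15 (mod 37).
Hence T⁻¹(19) = 15.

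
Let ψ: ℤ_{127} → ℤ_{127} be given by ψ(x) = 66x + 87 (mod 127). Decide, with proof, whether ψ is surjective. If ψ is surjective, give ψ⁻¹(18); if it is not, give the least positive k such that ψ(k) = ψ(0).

74

Since gcd(66, 127) = 1, 66 is invertible modulo 127. Euclid's algorithm: 127 = 1·66 + 61, 66 = 1·61 + 5, 61 = 12·5 + 1; back-substituting gives 1 = 102·66 − 53·127, so 66⁻¹ ≡ 102 (mod 127).
For any y ∈ ℤ_{127}, x = 102(y − 87) mod 127 satisfies ψ(x) = 66·102(y − 87) + 87 ≡ y (since 66·102 ≡ 1 mod 127). So every y has a preimage.
So ψ is surjective.
Since ψ is surjective, we find ψ⁻¹(18): we need 66x ≡ 18 − 87 ≡ 58 (mod 127). Using 66⁻¹ = 102: x ≡ 102·58 = 5916 = 46·127 + 74, so x = 74.
Check: ψ(74) = 66·74 + 87 = 4971 = 39·127 + 18 ≡ 18 (mod 127).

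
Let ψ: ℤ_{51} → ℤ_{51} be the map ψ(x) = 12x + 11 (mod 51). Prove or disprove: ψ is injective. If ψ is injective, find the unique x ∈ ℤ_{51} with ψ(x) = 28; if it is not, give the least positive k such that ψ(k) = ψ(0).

We have gcd(12, 51) = 3 > 1. Taking u = 0 and v = 17: ψ(0) = 11 and ψ(17) = 12·17 + 11 = 215 ≡ 11 (mod 51).
So ψ(0) = ψ(17) while 0 ≠ 17, so ψ is not injective.
Since ψ is not injective, we find the least positive k with ψ(k) = ψ(0): this means 12k ≡ 0 (mod 51), i.e. 51 ∣ 12k. Since gcd(12, 51) = 3, dividing through by 3 this holds exactly when 17 ∣ 4k, and as gcd(4, 17) = 1, exactly when 17 ∣ k.
The smallest positive such k is 17.

17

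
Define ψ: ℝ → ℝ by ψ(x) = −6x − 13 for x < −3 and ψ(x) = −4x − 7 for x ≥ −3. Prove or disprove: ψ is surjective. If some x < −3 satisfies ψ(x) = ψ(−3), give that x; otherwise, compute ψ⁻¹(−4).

Both pieces are strictly decreasing (slopes −6 and −4), so each is injective on its own interval.
The left piece maps (−∞, −3) onto (5, ∞); the right piece maps [−3, ∞) onto (−∞, 5].
These images together cover ℝ, so ψ is surjective.
Because the two images are disjoint, no x < −3 has ψ(x) = ψ(−3), so we compute ψ⁻¹(−4): −4 lies in (−∞, 5], so solve −4x − 7 = −4: x = (−4 + 7)/(−4) = −3/4.

-3/4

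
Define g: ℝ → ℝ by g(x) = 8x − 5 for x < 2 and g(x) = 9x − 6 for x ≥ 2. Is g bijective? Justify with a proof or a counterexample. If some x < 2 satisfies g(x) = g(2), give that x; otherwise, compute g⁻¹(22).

28/9

Both pieces are strictly increasing (slopes 8 and 9), so each is injective on its own interval.
The left piece maps (−∞, 2) onto (−∞, 11); the right piece maps [2, ∞) onto [12, ∞).
The images leave a gap (11 has no preimage), so g is not surjective, hence not bijective.
Because the two images are disjoint, no x < 2 has g(x) = g(2), so we compute g⁻¹(22): 22 lies in [12, ∞), so solve 9x − 6 = 22: x = (22 + 6)/9 = 28/9.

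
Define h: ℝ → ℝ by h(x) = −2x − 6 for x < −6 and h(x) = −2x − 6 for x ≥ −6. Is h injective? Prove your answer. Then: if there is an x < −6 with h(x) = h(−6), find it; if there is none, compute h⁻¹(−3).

-3/2

Both pieces are strictly decreasing (slopes −2 and −2), so each is injective on its own interval.
The left piece maps (−∞, −6) onto (6, ∞); the right piece maps [−6, ∞) onto (−∞, 6].
These images are disjoint, so no value is attained by both pieces. Thus h is injective.
Because the two images are disjoint, no x < −6 has h(x) = h(−6), so we compute h⁻¹(−3): −3 lies in (−∞, 6], so solve −2x − 6 = −3: x = (−3 + 6)/(−2) = −3/2.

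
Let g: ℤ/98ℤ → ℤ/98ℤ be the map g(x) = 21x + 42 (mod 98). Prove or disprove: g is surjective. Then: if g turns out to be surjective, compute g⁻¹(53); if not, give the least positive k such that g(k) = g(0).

14

Since gcd(21, 98) = 7, we have 21x ≡ 0 (mod 7) for all x, so g(x) ≡ 0 (mod 7).
But 1 ≢ 0 (mod 7), so 1 ∈ ℤ/98ℤ has no preimage. So g is not surjective.
Since g is not surjective, we find the least positive k with g(k) = g(0): this means 21k ≡ 0 (mod 98), i.e. 98 ∣ 21k. Since gcd(21, 98) = 7, dividing through by 7 this holds exactly when 14 ∣ 3k, and as gcd(3, 14) = 1, exactly when 14 ∣ k.
The smallest positive such k is 14.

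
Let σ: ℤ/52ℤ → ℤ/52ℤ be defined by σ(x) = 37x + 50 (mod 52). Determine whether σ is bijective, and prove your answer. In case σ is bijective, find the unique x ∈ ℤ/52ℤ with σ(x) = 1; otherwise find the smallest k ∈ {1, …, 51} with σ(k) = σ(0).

Suppose σ(u) = σ(v) in ℤ/52ℤ. Then 37u + 50 ≡ 37v + 50 (mod 52), hence 37(u − v) ≡ 0 (mod 52).
Since gcd(37, 52) = 1, 37 is invertible modulo 52, so u − v ≡ 0 (mod 52), i.e. u = v.
We now compute 37⁻¹ mod 52 explicitly. Euclid's algorithm: 52 = 1·37 + 15, 37 = 2·15 + 7, 15 = 2·7 + 1; back-substituting gives 1 = 45·37 − 32·52, so 37⁻¹ ≡ 45 (mod 52).
Then y ↦ 45(y − 50) is a two-sided inverse to σ, so every y ∈ ℤ/52ℤ has a preimage.
Hence σ is bijective.
Since σ is bijective, we compute σ⁻¹(1): solve 37x + 50 ≡ 1 (mod 52), i.e. 37x ≡ 3 (mod 52).
Multiplying by 37⁻¹ = 45 gives x ≡ 45·3 = 135 = 2·52 + 31 ≡ 31 (mod 52).
Check: σ(31) = 37·31 + 50 = 1197 = 23·52 + 1 ≡ 1 (mod 52).

31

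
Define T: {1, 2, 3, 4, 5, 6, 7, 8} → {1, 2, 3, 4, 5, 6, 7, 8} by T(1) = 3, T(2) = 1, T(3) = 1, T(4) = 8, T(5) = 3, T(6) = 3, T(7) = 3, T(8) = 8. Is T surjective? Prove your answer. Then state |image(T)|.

No element maps to 2, so T is not surjective.
The image of T is {1, 3, 8}, which has 3 elements.

3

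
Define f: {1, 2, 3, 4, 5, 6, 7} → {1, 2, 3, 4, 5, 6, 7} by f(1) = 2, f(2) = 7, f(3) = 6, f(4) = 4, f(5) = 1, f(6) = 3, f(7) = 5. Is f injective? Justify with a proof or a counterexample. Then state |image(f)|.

The values f(1), …, f(7) are 2, 7, 6, 4, 1, 3, 5 — all distinct.
So f(a) = f(b) only when a = b, and f is injective.
The image of f is {1, 2, 3, 4, 5, 6, 7}, which has 7 elements.

7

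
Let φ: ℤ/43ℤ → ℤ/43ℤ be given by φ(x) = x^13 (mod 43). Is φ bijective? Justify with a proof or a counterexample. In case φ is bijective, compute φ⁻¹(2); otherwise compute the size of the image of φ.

Since 43 is prime, the nonzero elements of ℤ/43ℤ form a cyclic group of order 42.
As gcd(13, 42) = 1, raising to the 13th power is a bijection on this group: if a^13 ≡ b^13 then (ab^{−1})^13 = 1, and the only element of order dividing gcd(13, 42) = 1 is 1, so a = b.
With φ(0) = 0 this makes φ injective on all of ℤ/43ℤ, hence bijective (finite equal-size domain and codomain). In particular φ is bijective.
Since φ is bijective, we find the preimage of 2. The inverse of x ↦ x^13 on (ℤ/43ℤ)^× is x ↦ x^13, because 13·13 = 169 = 4·42 + 1 ≡ 1 (mod 42) and x^{42} = 1 for x ≠ 0 (Fermat). So φ⁻¹(2) = 2^13 mod 43.
Repeated squaring mod 43: 2^1 ≡ 2, 2^2 ≡ 2² = 4, 2^4 ≡ 4² = 16, 2^8 ≡ 16² = 256 ≡ 41. Since 13 = 8 + 4 + 1, 2^13 ≡ 41·16·2: 41·16 = 656 ≡ 11, then 11·2 = 22. So 2^13 ≡ 22 (mod 43).
Hence φ⁻¹(2) = 22.

22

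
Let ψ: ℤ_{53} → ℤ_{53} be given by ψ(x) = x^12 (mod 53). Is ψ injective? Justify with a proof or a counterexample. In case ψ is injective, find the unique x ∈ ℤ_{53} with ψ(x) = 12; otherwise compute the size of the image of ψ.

ψ(2): Repeated squaring mod 53: 2^1 ≡ 2, 2^2 ≡ 2² = 4, 2^4 ≡ 4² = 16, 2^8 ≡ 16² = 256 ≡ 44. Since 12 = 8 + 4, 2^12 ≡ 44·16: 44·16 = 704 ≡ 15. So 2^12 ≡ 15 (mod 53).
ψ(7): Repeated squaring mod 53: 7^1 ≡ 7, 7^2 ≡ 7² = 49, 7^4 ≡ 49² = 2401 ≡ 16, 7^8 ≡ 16² = 256 ≡ 44. Since 12 = 8 + 4, 7^12 ≡ 44·16: 44·16 = 704 ≡ 15. So 7^12 ≡ 15 (mod 53).
So ψ(2) = ψ(7) = 15 while 2 ≠ 7, therefore ψ is not injective.
Since ψ is not injective, we determine |image(ψ)|. Computing x^12 mod 53 for each x (by repeated squaring, reducing mod 53 at every step), the values ψ(0), ψ(1), …, ψ(52) are: 0, 1, 15, 10, 13, 47, 44, 15, 36, 47, 16, 24, 24, 49, 13, 46, 10, 28, 16, 49, 28, 44, 42, 1, 42, 36, 46, 46, 36, 42, 1, 42, 44, 28, 49, 16, 28, 10, 46, 13, 49, 24, 24, 16, 47, 36, 15, 44, 47, 13, 10, 15, 1.
The distinct values are {0, 1, 10, 13, 15, 16, 24, 28, 36, 42, 44, 46, 47, 49}; there are 14 of them.

14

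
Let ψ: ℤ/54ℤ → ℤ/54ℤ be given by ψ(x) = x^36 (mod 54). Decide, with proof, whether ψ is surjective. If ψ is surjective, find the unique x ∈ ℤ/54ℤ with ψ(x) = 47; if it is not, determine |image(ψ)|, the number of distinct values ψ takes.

ψ(2): Repeated squaring mod 54: 2^1 ≡ 2, 2^2 ≡ 2² = 4, 2^4 ≡ 4² = 16, 2^8 ≡ 16² = 256 ≡ 40, 2^16 ≡ 40² = 1600 ≡ 34, 2^32 ≡ 34² = 1156 ≡ 22. Since 36 = 32 + 4, 2^36 ≡ 22·16: 22·16 = 352 ≡ 28. So 2^36 ≡ 28 (mod 54).
ψ(4): Repeated squaring mod 54: 4^1 ≡ 4, 4^2 ≡ 4² = 16, 4^4 ≡ 16² = 256 ≡ 40, 4^8 ≡ 40² = 1600 ≡ 34, 4^16 ≡ 34² = 1156 ≡ 22, 4^32 ≡ 22² = 484 ≡ 52. Since 36 = 32 + 4, 4^36 ≡ 52·40: 52·40 = 2080 ≡ 28. So 4^36 ≡ 28 (mod 54).
So ψ(2) = ψ(4) = 28 while 2 ≠ 4, so ψ is not injective.
A non-injective map from the 54-element set ℤ/54ℤ to itself takes at most 53 distinct values, so it cannot be surjective. Therefore ψ is not surjective.
Since ψ is not surjective, we determine |image(ψ)|. Computing x^36 mod 54 for each x (by repeated squaring, reducing mod 54 at every step), the values ψ(0), ψ(1), …, ψ(53) are: 0, 1, 28, 27, 28, 1, 0, 1, 28, 27, 28, 1, 0, 1, 28, 27, 28, 1, 0, 1, 28, 27, 28, 1, 0, 1, 28, 27, 28, 1, 0, 1, 28, 27, 28, 1, 0, 1, 28, 27, 28, 1, 0, 1, 28, 27, 28, 1, 0, 1, 28, 27, 28, 1.
The distinct values are {0, 1, 27, 28}; there are 4 of them.

4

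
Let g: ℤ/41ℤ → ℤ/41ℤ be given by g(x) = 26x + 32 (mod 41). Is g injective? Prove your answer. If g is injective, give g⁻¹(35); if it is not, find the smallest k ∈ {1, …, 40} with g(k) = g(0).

8

Recall that g is injective if g(u) = g(v) implies u = v.
If g(u) = g(v), then 26u ≡ 26v (mod 41). Because gcd(26, 41) = 1, we may cancel 26 to get u ≡ v (mod 41).
Thus g is injective.
We now compute 26⁻¹ mod 41 explicitly. Euclid's algorithm: 41 = 1·26 + 15, 26 = 1·15 + 11, 15 = 1·11 + 4, 11 = 2·4 + 3, 4 = 1·3 + 1; back-substituting gives 1 = 30·26 − 19·41, so 26⁻¹ ≡ 30 (mod 41).
Since g is injective, we compute g⁻¹(35): solve 26x + 32 ≡ 35 (mod 41), i.e. 26x ≡ 3 (mod 41).
Multiplying by 26⁻¹ = 30 gives x ≡ 30·3 = 90 = 2·41 + 8 ≡ 8 (mod 41).
Check: g(8) = 26·8 + 32 = 240 = 5·41 + 35 ≡ 35 (mod 41).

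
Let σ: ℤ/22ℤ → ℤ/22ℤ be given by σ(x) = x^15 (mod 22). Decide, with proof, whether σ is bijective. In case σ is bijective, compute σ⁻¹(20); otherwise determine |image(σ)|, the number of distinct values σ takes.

σ(1) = 1^15 = 1.
σ(3): Repeated squaring mod 22: 3^1 ≡ 3, 3^2 ≡ 3² = 9, 3^4 ≡ 9² = 81 ≡ 15, 3^8 ≡ 15² = 225 ≡ 5. Since 15 = 8 + 4 + 2 + 1, 3^15 ≡ 5·15·9·3: 5·15 = 75 ≡ 9, then 9·9 = 81 ≡ 15, then 15·3 = 45 ≡ 1. So 3^15 ≡ 1 (mod 22).
So σ(1) = σ(3) = 1 while 1 ≠ 3, so σ is not injective, hence not bijective.
Since σ is not bijective, we determine |image(σ)|. Computing x^15 mod 22 for each x (by repeated squaring, reducing mod 22 at every step), the values σ(0), σ(1), …, σ(21) are: 0, 1, 10, 1, 12, 1, 10, 21, 10, 1, 10, 11, 12, 21, 12, 1, 12, 21, 10, 21, 12, 21.
The distinct values are {0, 1, 10, 11, 12, 21}; there are 6 of them.

6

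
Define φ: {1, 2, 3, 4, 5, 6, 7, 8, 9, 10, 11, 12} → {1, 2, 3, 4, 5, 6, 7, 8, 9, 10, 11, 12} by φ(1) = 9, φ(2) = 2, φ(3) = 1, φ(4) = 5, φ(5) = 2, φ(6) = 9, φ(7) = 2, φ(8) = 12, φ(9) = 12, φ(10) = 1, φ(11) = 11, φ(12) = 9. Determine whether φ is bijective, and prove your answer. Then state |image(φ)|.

6

φ(2) = 2 = φ(5) with 2 ≠ 5, so φ is not injective, hence not bijective.
The image of φ is {1, 2, 5, 9, 11, 12}, which has 6 elements.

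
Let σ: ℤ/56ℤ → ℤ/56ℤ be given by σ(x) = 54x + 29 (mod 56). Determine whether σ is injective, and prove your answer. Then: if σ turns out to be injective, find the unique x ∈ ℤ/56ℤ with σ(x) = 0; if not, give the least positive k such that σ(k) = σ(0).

28

By definition, σ is injective if σ(u) = σ(v) implies u = v.
We have gcd(54, 56) = 2 > 1. Taking u = 0 and v = 28: σ(0) = 29 and σ(28) = 54·28 + 29 = 1541 ≡ 29 (mod 56).
So σ(0) = σ(28) while 0 ≠ 28, hence σ is not injective.
Since σ is not injective, we find the least positive k with σ(k) = σ(0): this means 54k ≡ 0 (mod 56), i.e. 56 ∣ 54k. Since gcd(54, 56) = 2, dividing through by 2 this holds exactly when 28 ∣ 27k, and as gcd(27, 28) = 1, exactly when 28 ∣ k.
The smallest positive such k is 28.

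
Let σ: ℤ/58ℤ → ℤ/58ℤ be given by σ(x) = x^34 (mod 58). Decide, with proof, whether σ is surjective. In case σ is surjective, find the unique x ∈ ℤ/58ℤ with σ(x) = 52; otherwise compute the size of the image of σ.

30

σ(28): Repeated squaring mod 58: 28^1 ≡ 28, 28^2 ≡ 28² = 784 ≡ 30, 28^4 ≡ 30² = 900 ≡ 30, 28^8 ≡ 30² = 900 ≡ 30, 28^16 ≡ 30² = 900 ≡ 30, 28^32 ≡ 30² = 900 ≡ 30. Since 34 = 32 + 2, 28^34 ≡ 30·30: 30·30 = 900 ≡ 30. So 28^34 ≡ 30 (mod 58).
σ(30): Repeated squaring mod 58: 30^1 ≡ 30, 30^2 ≡ 30² = 900 ≡ 30, 30^4 ≡ 30² = 900 ≡ 30, 30^8 ≡ 30² = 900 ≡ 30, 30^16 ≡ 30² = 900 ≡ 30, 30^32 ≡ 30² = 900 ≡ 30. Since 34 = 32 + 2, 30^34 ≡ 30·30: 30·30 = 900 ≡ 30. So 30^34 ≡ 30 (mod 58).
So σ(28) = σ(30) = 30 while 28 ≠ 30, hence σ is not injective.
A non-injective map from the 58-element set ℤ/58ℤ to itself takes at most 57 distinct values, so it cannot be surjective. So σ is not surjective.
Since σ is not surjective, we determine |image(σ)|. Computing x^34 mod 58 for each x (by repeated squaring, reducing mod 58 at every step), the values σ(0), σ(1), …, σ(57) are: 0, 1, 6, 33, 36, 23, 24, 25, 42, 45, 22, 9, 28, 49, 34, 5, 20, 57, 38, 51, 16, 13, 54, 53, 52, 7, 4, 35, 30, 29, 30, 35, 4, 7, 52, 53, 54, 13, 16, 51, 38, 57, 20, 5, 34, 49, 28, 9, 22, 45, 42, 25, 24, 23, 36, 33, 6, 1.
The distinct values are {0, 1, 4, 5, 6, 7, 9, 13, 16, 20, 22, 23, 24, 25, 28, 29, 30, 33, 34, 35, 36, 38, 42, 45, 49, 51, 52, 53, 54, 57}; there are 30 of them.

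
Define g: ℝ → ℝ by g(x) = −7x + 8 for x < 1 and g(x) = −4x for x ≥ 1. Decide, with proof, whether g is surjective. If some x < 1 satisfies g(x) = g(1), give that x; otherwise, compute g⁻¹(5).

Both pieces are strictly decreasing (slopes −7 and −4), so each is injective on its own interval.
The left piece maps (−∞, 1) onto (1, ∞); the right piece maps [1, ∞) onto (−∞, −4].
The union (1, ∞) ∪ (−∞, −4] omits the interval between 1 and −4; in particular 1 has no preimage. So g is not surjective.
Because the two images are disjoint, no x < 1 has g(x) = g(1), so we compute g⁻¹(5): 5 lies in (1, ∞), so solve −7x + 8 = 5: x = (5 − 8)/(−7) = 3/7.

3/7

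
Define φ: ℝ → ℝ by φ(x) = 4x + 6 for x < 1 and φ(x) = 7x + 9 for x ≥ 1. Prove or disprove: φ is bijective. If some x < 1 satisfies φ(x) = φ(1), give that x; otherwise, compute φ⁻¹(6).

Both pieces are strictly increasing (slopes 4 and 7), so each is injective on its own interval.
The left piece maps (−∞, 1) onto (−∞, 10); the right piece maps [1, ∞) onto [16, ∞).
The images leave a gap (10 has no preimage), so φ is not surjective, hence not bijective.
Because the two images are disjoint, no x < 1 has φ(x) = φ(1), so we compute φ⁻¹(6): 6 lies in (−∞, 10), so solve 4x + 6 = 6: x = (6 − 6)/4 = 0.

0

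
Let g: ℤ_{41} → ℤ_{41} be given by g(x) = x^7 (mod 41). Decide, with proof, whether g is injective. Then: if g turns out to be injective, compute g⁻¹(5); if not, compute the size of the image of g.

2

Since 41 is prime, the nonzero elements of ℤ_{41} form a cyclic group of order 40.
As gcd(7, 40) = 1, raising to the 7th power is a bijection on this group: if a^7 ≡ b^7 then (ab^{−1})^7 = 1, and the only element of order dividing gcd(7, 40) = 1 is 1, so a = b.
With g(0) = 0 this makes g injective on all of ℤ_{41}, hence bijective (finite equal-size domain and codomain). In particular g is injective.
Since g is injective, we find the preimage of 5. The inverse of x ↦ x^7 on (ℤ_{41})^× is x ↦ x^23, because 7·23 = 161 = 4·40 + 1 ≡ 1 (mod 40) and x^{40} = 1 for x ≠ 0 (Fermat). So g⁻¹(5) = 5^23 mod 41.
Repeated squaring mod 41: 5^1 ≡ 5, 5^2 ≡ 5² = 25, 5^4 ≡ 25² = 625 ≡ 10, 5^8 ≡ 10² = 100 ≡ 18, 5^16 ≡ 18² = 324 ≡ 37. Since 23 = 16 + 4 + 2 + 1, 5^23 ≡ 37·10·25·5: 37·10 = 370 ≡ 1, then 1·25 = 25, then 25·5 = 125 ≡ 2. So 5^23 ≡ 2 (mod 41).
Hence g⁻¹(5) = 2.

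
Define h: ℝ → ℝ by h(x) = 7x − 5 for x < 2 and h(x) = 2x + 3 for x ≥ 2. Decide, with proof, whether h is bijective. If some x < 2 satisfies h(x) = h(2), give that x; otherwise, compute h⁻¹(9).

12/7

Both pieces are strictly increasing (slopes 7 and 2), so each is injective on its own interval.
The left piece maps (−∞, 2) onto (−∞, 9); the right piece maps [2, ∞) onto [7, ∞).
These images overlap. In particular h(2) = 7 (right piece), and solving 7x − 5 = 7 on the left piece gives x = 12/7 < 2.
So h(12/7) = h(2) with 12/7 ≠ 2, and h is not injective, hence not bijective. This x = 12/7 is the requested value below 2.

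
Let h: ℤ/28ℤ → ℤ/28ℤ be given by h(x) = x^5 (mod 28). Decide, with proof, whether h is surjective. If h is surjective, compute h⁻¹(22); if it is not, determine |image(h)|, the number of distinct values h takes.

h(0) = 0^5 = 0.
h(14): Repeated squaring mod 28: 14^1 ≡ 14, 14^2 ≡ 14² = 196 ≡ 0, 14^4 ≡ 0² = 0. Since 5 = 4 + 1, 14^5 ≡ 0·14: 0·14 = 0. So 14^5 ≡ 0 (mod 28).
So h(0) = h(14) = 0 while 0 ≠ 14, so h is not injective.
A non-injective map from the 28-element set ℤ/28ℤ to itself takes at most 27 distinct values, so it cannot be surjective. Hence h is not surjective.
Since h is not surjective, we determine |image(h)|. Computing x^5 mod 28 for each x (by repeated squaring, reducing mod 28 at every step), the values h(0), h(1), …, h(27) are: 0, 1, 4, 19, 16, 17, 20, 7, 8, 25, 12, 23, 24, 13, 0, 15, 4, 5, 16, 3, 20, 21, 8, 11, 12, 9, 24, 27.
The distinct values are {0, 1, 3, 4, 5, 7, 8, 9, 11, 12, 13, 15, 16, 17, 19, 20, 21, 23, 24, 25, 27}; there are 21 of them.

21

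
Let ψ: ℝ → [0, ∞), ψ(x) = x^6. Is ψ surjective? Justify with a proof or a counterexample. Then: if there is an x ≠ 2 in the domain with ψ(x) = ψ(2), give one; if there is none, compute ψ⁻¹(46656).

-2

For any y ∈ [0, ∞), x = y^{1/6} ∈ ℝ satisfies x^6 = y, so ψ is surjective.
For the follow-up, such an x exists: taking x = −2 ∈ ℝ gives ψ(−2) = 64 = ψ(2) with −2 ≠ 2.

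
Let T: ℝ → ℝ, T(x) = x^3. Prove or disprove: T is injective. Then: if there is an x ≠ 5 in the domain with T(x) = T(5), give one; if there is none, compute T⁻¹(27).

3

On ℝ, x ↦ x^3 is strictly increasing (since 3 is odd), so T(x_1) = T(x_2) forces x_1 = x_2. Therefore T is injective.
Since x ↦ x^3 is strictly increasing on ℝ, it is injective there, so no x ≠ 5 in the domain has T(x) = T(5). We therefore compute T⁻¹(27) = 27^{1/3} = 3 (indeed 3^3 = 27).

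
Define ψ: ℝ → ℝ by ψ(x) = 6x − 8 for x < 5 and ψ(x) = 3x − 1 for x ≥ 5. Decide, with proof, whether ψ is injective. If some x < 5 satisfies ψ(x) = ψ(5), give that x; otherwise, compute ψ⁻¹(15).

11/3

Both pieces are strictly increasing (slopes 6 and 3), so each is injective on its own interval.
The left piece maps (−∞, 5) onto (−∞, 22); the right piece maps [5, ∞) onto [14, ∞).
These images overlap. In particular ψ(5) = 14 (right piece), and solving 6x − 8 = 14 on the left piece gives x = 11/3 < 5.
So ψ(11/3) = ψ(5) with 11/3 ≠ 5, and ψ is not injective. This x = 11/3 is the requested value below 5.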